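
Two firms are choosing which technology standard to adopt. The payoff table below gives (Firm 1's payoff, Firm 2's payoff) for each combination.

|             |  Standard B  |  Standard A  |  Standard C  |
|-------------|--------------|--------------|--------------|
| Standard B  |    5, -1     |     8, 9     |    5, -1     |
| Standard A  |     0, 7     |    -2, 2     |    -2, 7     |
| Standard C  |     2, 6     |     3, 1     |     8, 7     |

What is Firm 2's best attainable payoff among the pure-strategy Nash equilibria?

(Standard B, Standard A) is a pure NE (Firm 1: 8 ≥ 3; Firm 2: 9 ≥ -1). Firm 2 gets 9.
Both Standard C is a pure NE (Firm 1: 8 ≥ 5; Firm 2: 7 ≥ 6). Firm 2 gets 7.
Every other cell has a profitable deviation for at least one player. Highest of {9, 7} is 9.

9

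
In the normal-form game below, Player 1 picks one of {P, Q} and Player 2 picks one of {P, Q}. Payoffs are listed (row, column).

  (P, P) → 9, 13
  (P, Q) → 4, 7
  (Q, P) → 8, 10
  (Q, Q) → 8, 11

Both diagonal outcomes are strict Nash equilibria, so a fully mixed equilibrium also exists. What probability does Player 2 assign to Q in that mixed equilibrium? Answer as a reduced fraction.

1/5

Player 2's mix q on P must make Player 1 indifferent between P and Q.
Player 1's payoff from P: 9q + 4(1−q). From Q: 8q + 8(1−q).
Set equal: 1q = 4(1−q) → q = 4/5.
Probability on Q is 1 − 4/5 = 1/5.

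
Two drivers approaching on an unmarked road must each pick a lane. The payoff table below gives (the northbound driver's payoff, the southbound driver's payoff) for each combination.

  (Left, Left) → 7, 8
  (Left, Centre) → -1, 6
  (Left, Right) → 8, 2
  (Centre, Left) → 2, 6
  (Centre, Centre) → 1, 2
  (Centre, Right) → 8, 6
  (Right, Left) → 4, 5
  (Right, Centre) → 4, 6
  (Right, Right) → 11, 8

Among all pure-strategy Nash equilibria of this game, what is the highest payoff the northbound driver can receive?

Both Left is a pure NE (the northbound driver: 7 ≥ 4; the southbound driver: 8 ≥ 6). The northbound driver gets 7.
Both Right is a pure NE (the northbound driver: 11 ≥ 8; the southbound driver: 8 ≥ 6). The northbound driver gets 11.
Every other cell has a profitable deviation for at least one player. Highest of {7, 11} is 11.

11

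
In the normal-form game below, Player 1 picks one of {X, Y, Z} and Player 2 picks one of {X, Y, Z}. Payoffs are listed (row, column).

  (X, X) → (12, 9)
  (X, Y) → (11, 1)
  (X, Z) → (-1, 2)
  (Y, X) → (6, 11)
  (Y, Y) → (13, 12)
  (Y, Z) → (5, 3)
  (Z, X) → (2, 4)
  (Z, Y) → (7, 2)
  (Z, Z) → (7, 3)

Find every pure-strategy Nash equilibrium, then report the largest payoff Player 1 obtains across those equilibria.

Both X is a pure NE (Player 1: 12 ≥ 6; Player 2: 9 ≥ 2). Player 1 gets 12.
Both Y is a pure NE (Player 1: 13 ≥ 11; Player 2: 12 ≥ 11). Player 1 gets 13.
Every other cell has a profitable deviation for at least one player. Highest of {12, 13} is 13.

13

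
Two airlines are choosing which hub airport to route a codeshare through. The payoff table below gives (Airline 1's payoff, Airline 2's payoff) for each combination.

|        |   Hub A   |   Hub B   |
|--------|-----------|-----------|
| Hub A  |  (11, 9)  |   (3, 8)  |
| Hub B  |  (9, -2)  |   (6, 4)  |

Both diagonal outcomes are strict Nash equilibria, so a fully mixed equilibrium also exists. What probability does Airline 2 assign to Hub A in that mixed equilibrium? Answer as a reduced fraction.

3/5

Airline 2's mix q on Hub A must make Airline 1 indifferent between Hub A and Hub B.
Airline 1's payoff from Hub A: 11q + 3(1−q). From Hub B: 9q + 6(1−q).
Set equal: 2q = 3(1−q) → q = 3/5.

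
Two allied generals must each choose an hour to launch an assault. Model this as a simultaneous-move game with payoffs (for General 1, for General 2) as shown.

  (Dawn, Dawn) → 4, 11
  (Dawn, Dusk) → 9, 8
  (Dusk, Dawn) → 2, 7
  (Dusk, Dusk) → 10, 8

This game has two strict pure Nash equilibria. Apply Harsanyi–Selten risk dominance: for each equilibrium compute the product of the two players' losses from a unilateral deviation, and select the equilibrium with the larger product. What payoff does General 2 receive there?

11

At both Dawn: General 1 loses 4 − 2 = 2 by deviating; General 2 loses 11 − 8 = 3. Product = 2·3 = 6.
At both Dusk: General 1 loses 10 − 9 = 1 by deviating; General 2 loses 8 − 7 = 1. Product = 1·1 = 1.
6 > 1, so both Dawn is risk-dominant. General 2's payoff there is 11.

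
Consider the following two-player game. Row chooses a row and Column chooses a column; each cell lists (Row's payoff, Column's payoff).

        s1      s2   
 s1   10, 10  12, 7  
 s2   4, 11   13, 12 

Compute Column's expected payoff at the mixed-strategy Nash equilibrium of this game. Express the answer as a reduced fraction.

Row mixes with probability p on s1, chosen so Column is indifferent: 10p + 11(1−p) = 7p + 12(1−p) gives p = 1/4.
Column's expected payoff is 10·1/4 + 11·3/4 = 43/4.

43/4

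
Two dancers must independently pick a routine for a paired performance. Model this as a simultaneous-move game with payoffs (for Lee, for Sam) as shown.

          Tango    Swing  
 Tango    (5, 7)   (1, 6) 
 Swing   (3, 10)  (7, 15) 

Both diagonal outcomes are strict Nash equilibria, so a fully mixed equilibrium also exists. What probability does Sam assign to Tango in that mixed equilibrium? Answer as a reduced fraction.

Sam's mix q on Tango must make Lee indifferent between Tango and Swing.
Lee's payoff from Tango: 5q + 1(1−q). From Swing: 3q + 7(1−q).
Set equal: 2q = 6(1−q) → q = 6/8 = 3/4.

3/4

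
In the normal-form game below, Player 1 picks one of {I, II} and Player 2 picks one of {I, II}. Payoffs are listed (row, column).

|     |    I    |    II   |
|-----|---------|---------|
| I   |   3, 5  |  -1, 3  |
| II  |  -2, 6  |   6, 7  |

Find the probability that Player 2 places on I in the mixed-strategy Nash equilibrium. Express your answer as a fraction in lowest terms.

7/12

Player 2's mix q on I must make Player 1 indifferent between I and II.
Player 1's payoff from I: 3q + (-1)(1−q). From II: (-2)q + 6(1−q).
Set equal: 5q = 7(1−q) → q = 7/12.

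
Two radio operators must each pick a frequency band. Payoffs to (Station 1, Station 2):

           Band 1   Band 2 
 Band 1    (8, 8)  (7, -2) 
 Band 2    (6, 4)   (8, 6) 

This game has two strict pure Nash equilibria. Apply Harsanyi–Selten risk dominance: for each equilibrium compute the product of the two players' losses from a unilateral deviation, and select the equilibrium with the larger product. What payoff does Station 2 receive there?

8

At both Band 1: Station 1 loses 8 − 6 = 2 by deviating; Station 2 loses 8 − (-2) = 10. Product = 2·10 = 20.
At both Band 2: Station 1 loses 8 − 7 = 1 by deviating; Station 2 loses 6 − 4 = 2. Product = 1·2 = 2.
20 > 2, so both Band 1 is risk-dominant. Station 2's payoff there is 8.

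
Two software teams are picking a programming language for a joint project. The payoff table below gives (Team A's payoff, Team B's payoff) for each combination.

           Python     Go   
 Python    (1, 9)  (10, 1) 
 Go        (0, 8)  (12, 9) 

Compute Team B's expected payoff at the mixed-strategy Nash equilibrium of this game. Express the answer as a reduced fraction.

73/9

Team A mixes with probability p on Python, chosen so Team B is indifferent: 9p + 8(1−p) = 1p + 9(1−p) gives p = 1/9.
Team B's expected payoff is 9·1/9 + 8·8/9 = 73/9.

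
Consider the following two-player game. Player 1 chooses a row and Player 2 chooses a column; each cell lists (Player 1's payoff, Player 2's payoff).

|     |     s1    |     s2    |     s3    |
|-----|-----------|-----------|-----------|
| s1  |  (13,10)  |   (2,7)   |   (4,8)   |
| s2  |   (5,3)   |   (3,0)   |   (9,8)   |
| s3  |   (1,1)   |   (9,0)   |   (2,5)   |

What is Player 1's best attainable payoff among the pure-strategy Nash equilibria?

13

Both s1 is a pure NE (Player 1: 13 ≥ 5; Player 2: 10 ≥ 8). Player 1 gets 13.
(s2, s3) is a pure NE (Player 1: 9 ≥ 4; Player 2: 8 ≥ 3). Player 1 gets 9.
Every other cell has a profitable deviation for at least one player. Highest of {13, 9} is 13.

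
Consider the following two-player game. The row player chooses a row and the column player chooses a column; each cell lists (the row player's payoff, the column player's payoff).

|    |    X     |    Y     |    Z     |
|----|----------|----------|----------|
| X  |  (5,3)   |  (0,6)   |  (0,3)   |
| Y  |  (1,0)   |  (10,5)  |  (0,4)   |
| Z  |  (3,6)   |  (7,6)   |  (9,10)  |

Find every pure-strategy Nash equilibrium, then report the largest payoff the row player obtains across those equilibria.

10

Both Y is a pure NE (the row player: 10 ≥ 7; the column player: 5 ≥ 4). The row player gets 10.
Both Z is a pure NE (the row player: 9 ≥ 0; the column player: 10 ≥ 6). The row player gets 9.
Every other cell has a profitable deviation for at least one player. Highest of {10, 9} is 10.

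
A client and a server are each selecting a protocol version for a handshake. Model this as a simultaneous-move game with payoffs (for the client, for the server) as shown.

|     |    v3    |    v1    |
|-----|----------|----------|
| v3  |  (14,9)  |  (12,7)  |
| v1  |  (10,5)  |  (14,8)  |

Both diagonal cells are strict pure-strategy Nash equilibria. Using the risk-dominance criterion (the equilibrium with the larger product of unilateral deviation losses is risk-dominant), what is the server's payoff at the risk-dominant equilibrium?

At both v3: the client loses 14 − 10 = 4 by deviating; the server loses 9 − 7 = 2. Product = 4·2 = 8.
At both v1: the client loses 14 − 12 = 2 by deviating; the server loses 8 − 5 = 3. Product = 2·3 = 6.
8 > 6, so both v3 is risk-dominant. The server's payoff there is 9.

9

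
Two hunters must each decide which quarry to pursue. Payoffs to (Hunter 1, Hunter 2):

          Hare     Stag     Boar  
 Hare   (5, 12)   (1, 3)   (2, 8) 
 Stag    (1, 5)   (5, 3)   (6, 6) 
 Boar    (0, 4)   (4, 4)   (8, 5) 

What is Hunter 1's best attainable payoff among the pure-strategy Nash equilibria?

8

Both Hare is a pure NE (Hunter 1: 5 ≥ 1; Hunter 2: 12 ≥ 8). Hunter 1 gets 5.
Both Boar is a pure NE (Hunter 1: 8 ≥ 6; Hunter 2: 5 ≥ 4). Hunter 1 gets 8.
Every other cell has a profitable deviation for at least one player. Highest of {5, 8} is 8.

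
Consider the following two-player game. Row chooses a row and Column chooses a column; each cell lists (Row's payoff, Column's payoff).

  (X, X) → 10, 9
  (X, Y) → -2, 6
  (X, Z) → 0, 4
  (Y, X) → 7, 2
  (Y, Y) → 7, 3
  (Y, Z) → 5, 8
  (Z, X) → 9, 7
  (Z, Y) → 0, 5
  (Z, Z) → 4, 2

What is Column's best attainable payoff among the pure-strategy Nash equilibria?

Both X is a pure NE (Row: 10 ≥ 9; Column: 9 ≥ 6). Column gets 9.
(Y, Z) is a pure NE (Row: 5 ≥ 4; Column: 8 ≥ 3). Column gets 8.
Every other cell has a profitable deviation for at least one player. Highest of {9, 8} is 9.

9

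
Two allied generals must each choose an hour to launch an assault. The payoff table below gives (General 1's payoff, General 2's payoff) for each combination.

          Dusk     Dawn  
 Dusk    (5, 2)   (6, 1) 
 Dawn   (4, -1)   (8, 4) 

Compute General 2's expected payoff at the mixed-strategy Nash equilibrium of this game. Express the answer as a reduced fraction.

General 1 mixes with probability p on Dusk, chosen so General 2 is indifferent: 2p + (-1)(1−p) = 1p + 4(1−p) gives p = 5/6.
General 2's expected payoff is 2·5/6 + (-1)·1/6 = 3/2.

3/2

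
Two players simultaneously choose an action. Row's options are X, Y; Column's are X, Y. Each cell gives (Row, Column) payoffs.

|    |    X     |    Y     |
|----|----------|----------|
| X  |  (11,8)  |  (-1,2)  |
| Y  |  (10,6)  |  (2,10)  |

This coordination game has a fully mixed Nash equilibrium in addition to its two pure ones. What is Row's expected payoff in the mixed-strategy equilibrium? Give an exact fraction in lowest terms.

8

Column mixes with probability q on X, chosen so Row is indifferent: 11q + (-1)(1−q) = 10q + 2(1−q) gives q = 3/4.
Row's expected payoff (from either row, since indifferent) is 11·3/4 + (-1)·1/4 = 8.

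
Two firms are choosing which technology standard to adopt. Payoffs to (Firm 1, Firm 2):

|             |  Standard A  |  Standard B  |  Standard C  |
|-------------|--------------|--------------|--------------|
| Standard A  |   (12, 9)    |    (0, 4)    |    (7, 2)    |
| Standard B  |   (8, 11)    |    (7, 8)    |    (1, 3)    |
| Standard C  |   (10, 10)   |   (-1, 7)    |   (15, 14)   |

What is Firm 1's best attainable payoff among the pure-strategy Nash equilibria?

Both Standard A is a pure NE (Firm 1: 12 ≥ 10; Firm 2: 9 ≥ 4). Firm 1 gets 12.
Both Standard C is a pure NE (Firm 1: 15 ≥ 7; Firm 2: 14 ≥ 10). Firm 1 gets 15.
Every other cell has a profitable deviation for at least one player. Highest of {12, 15} is 15.

15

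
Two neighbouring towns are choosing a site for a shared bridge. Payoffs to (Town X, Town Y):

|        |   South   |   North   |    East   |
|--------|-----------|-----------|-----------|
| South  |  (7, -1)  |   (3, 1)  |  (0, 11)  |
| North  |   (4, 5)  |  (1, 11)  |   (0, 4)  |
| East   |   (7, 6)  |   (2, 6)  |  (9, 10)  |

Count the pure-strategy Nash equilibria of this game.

1

Both East: Town X gets 9 (best alternative 0); Town Y gets 10 (best alternative 6). Neither deviates — NE.
Both North is not a NE: Town X would switch to South (3 > 1).
No other cell survives both best-response checks, so there is 1 pure NE.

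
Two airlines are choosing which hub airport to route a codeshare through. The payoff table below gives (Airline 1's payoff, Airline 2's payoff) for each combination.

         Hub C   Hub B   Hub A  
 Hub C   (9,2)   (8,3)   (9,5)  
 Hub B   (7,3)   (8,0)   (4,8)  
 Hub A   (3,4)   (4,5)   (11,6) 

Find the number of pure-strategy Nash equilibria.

Both Hub A: Airline 1 gets 11 (best alternative 9); Airline 2 gets 6 (best alternative 5). Neither deviates — NE.
Both Hub B is not a NE: Airline 2 would switch to Hub A (8 > 0).
No other cell survives both best-response checks, so there is 1 pure NE.

1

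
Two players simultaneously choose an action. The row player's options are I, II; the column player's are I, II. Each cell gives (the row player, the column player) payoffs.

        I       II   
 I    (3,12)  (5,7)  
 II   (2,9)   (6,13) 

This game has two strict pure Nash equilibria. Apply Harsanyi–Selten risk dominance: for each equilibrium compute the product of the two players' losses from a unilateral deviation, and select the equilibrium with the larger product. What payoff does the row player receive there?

At both I: the row player loses 3 − 2 = 1 by deviating; the column player loses 12 − 7 = 5. Product = 1·5 = 5.
At both II: the row player loses 6 − 5 = 1 by deviating; the column player loses 13 − 9 = 4. Product = 1·4 = 4.
5 > 4, so both I is risk-dominant. The row player's payoff there is 3.

3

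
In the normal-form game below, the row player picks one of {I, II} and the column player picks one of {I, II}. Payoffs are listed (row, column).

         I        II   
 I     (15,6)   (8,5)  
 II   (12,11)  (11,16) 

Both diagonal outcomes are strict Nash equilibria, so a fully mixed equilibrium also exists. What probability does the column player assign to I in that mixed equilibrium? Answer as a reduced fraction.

1/2

The column player's mix q on I must make the row player indifferent between I and II.
The row player's payoff from I: 15q + 8(1−q). From II: 12q + 11(1−q).
Set equal: 3q = 3(1−q) → q = 3/6 = 1/2.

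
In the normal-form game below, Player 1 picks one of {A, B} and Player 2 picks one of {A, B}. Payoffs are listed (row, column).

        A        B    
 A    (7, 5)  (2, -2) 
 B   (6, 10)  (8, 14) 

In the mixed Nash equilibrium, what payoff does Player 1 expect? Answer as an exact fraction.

Player 2 mixes with probability q on A, chosen so Player 1 is indifferent: 7q + 2(1−q) = 6q + 8(1−q) gives q = 6/7.
Player 1's expected payoff (from either row, since indifferent) is 7·6/7 + 2·1/7 = 44/7.

44/7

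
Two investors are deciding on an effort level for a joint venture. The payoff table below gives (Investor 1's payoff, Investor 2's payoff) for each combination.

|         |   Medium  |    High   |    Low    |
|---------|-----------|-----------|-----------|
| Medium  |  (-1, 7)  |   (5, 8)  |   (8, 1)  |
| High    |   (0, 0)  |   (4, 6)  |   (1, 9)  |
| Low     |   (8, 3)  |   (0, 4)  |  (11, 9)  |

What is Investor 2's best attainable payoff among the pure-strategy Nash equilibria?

(Medium, High) is a pure NE (Investor 1: 5 ≥ 4; Investor 2: 8 ≥ 7). Investor 2 gets 8.
Both Low is a pure NE (Investor 1: 11 ≥ 8; Investor 2: 9 ≥ 4). Investor 2 gets 9.
Every other cell has a profitable deviation for at least one player. Highest of {8, 9} is 9.

9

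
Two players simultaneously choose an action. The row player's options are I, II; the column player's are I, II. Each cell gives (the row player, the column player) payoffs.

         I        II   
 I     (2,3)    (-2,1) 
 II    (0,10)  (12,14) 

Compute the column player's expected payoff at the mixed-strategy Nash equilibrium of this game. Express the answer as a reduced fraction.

16/3

The row player mixes with probability p on I, chosen so the column player is indifferent: 3p + 10(1−p) = 1p + 14(1−p) gives p = 2/3.
The column player's expected payoff is 3·2/3 + 10·1/3 = 16/3.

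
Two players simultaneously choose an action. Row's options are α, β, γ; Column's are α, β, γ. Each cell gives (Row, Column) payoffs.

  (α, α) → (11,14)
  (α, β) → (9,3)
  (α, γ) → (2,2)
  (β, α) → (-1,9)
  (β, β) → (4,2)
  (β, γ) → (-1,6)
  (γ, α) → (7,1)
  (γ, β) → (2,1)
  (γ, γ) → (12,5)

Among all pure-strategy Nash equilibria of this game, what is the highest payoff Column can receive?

14

Both α is a pure NE (Row: 11 ≥ 7; Column: 14 ≥ 3). Column gets 14.
Both γ is a pure NE (Row: 12 ≥ 2; Column: 5 ≥ 1). Column gets 5.
Every other cell has a profitable deviation for at least one player. Highest of {14, 5} is 14.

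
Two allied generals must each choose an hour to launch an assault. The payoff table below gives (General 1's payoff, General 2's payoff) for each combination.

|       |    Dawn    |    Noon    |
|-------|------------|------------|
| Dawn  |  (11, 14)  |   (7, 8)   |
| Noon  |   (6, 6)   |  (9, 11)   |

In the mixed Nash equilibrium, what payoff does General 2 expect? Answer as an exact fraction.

General 1 mixes with probability p on Dawn, chosen so General 2 is indifferent: 14p + 6(1−p) = 8p + 11(1−p) gives p = 5/11.
General 2's expected payoff is 14·5/11 + 6·6/11 = 106/11.

106/11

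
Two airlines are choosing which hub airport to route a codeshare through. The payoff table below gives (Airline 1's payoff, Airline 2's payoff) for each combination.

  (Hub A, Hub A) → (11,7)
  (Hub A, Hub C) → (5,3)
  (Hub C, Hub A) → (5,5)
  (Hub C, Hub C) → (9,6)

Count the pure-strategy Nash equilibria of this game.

Both Hub A: Airline 1 gets 11 (best alternative 5); Airline 2 gets 7 (best alternative 3). Neither deviates — NE.
Both Hub C: Airline 1 gets 9 (best alternative 5); Airline 2 gets 6 (best alternative 5). Neither deviates — NE.
(Hub A, Hub C) is not a NE: Airline 1 would switch to Hub C (9 > 5).
No other cell survives both best-response checks, so there are 2 pure NE.

2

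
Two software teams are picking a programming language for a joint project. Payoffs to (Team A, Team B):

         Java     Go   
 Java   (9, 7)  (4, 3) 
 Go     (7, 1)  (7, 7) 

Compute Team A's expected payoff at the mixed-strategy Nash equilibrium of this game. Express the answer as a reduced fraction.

7

Team B mixes with probability q on Java, chosen so Team A is indifferent: 9q + 4(1−q) = 7q + 7(1−q) gives q = 3/5.
Team A's expected payoff (from either row, since indifferent) is 9·3/5 + 4·2/5 = 7.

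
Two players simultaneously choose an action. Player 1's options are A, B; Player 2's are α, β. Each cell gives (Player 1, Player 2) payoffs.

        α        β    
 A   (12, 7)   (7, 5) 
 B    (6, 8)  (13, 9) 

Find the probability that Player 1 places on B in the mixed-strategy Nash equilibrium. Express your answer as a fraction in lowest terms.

2/3

Player 1's mix p on A must make Player 2 indifferent between α and β.
Player 2's payoff from α: 7p + 8(1−p). From β: 5p + 9(1−p).
Set equal: 2p = 1(1−p) → p = 1/3.
Probability on B is 1 − 1/3 = 2/3.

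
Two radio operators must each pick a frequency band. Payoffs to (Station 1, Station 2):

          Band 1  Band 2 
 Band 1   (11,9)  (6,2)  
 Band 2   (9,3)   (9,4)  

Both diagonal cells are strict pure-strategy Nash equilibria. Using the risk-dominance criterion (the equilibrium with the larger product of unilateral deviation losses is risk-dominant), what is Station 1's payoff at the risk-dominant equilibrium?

At both Band 1: Station 1 loses 11 − 9 = 2 by deviating; Station 2 loses 9 − 2 = 7. Product = 2·7 = 14.
At both Band 2: Station 1 loses 9 − 6 = 3 by deviating; Station 2 loses 4 − 3 = 1. Product = 3·1 = 3.
14 > 3, so both Band 1 is risk-dominant. Station 1's payoff there is 11.

11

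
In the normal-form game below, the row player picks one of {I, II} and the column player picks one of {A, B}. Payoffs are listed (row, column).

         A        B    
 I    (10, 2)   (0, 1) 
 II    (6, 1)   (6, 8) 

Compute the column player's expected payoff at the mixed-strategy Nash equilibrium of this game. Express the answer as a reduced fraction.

15/8

The row player mixes with probability p on I, chosen so the column player is indifferent: 2p + 1(1−p) = 1p + 8(1−p) gives p = 7/8.
The column player's expected payoff is 2·7/8 + 1·1/8 = 15/8.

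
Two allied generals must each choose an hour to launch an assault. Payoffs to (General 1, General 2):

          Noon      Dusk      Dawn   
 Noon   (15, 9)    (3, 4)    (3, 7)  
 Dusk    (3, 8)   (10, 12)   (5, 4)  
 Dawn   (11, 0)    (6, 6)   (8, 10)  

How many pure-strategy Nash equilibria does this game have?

3

Both Noon: General 1 gets 15 (best alternative 11); General 2 gets 9 (best alternative 7). Neither deviates — NE.
Both Dusk: General 1 gets 10 (best alternative 6); General 2 gets 12 (best alternative 8). Neither deviates — NE.
Both Dawn: General 1 gets 8 (best alternative 5); General 2 gets 10 (best alternative 6). Neither deviates — NE.
(Dawn, Noon) is not a NE: General 1 would switch to Noon (15 > 11).
No other cell survives both best-response checks, so there are 3 pure NE.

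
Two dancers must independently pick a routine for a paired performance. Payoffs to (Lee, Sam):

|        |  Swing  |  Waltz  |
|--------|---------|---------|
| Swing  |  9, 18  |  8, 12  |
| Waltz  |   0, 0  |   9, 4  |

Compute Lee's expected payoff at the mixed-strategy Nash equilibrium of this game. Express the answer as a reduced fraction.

81/10

Sam mixes with probability q on Swing, chosen so Lee is indifferent: 9q + 8(1−q) = 0q + 9(1−q) gives q = 1/10.
Lee's expected payoff (from either row, since indifferent) is 9·1/10 + 8·9/10 = 81/10.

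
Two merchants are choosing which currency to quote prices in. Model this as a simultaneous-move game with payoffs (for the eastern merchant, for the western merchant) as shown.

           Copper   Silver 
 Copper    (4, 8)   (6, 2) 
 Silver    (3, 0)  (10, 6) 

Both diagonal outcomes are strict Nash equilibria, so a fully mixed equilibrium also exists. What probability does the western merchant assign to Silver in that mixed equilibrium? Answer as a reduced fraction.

The western merchant's mix q on Copper must make the eastern merchant indifferent between Copper and Silver.
The eastern merchant's payoff from Copper: 4q + 6(1−q). From Silver: 3q + 10(1−q).
Set equal: 1q = 4(1−q) → q = 4/5.
Probability on Silver is 1 − 4/5 = 1/5.

1/5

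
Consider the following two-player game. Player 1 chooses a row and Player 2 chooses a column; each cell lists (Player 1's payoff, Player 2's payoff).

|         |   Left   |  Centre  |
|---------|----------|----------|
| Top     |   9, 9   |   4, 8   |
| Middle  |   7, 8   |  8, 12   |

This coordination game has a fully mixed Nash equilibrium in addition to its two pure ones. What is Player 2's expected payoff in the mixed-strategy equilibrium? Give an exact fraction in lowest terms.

44/5

Player 1 mixes with probability p on Top, chosen so Player 2 is indifferent: 9p + 8(1−p) = 8p + 12(1−p) gives p = 4/5.
Player 2's expected payoff is 9·4/5 + 8·1/5 = 44/5.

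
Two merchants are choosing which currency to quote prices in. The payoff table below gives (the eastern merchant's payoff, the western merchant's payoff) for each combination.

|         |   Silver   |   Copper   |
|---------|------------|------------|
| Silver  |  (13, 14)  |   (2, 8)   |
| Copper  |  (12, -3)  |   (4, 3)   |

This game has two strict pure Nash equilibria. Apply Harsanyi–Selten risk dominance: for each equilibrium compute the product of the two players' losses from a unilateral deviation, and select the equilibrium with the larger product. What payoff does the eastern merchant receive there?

4

At both Silver: the eastern merchant loses 13 − 12 = 1 by deviating; the western merchant loses 14 − 8 = 6. Product = 1·6 = 6.
At both Copper: the eastern merchant loses 4 − 2 = 2 by deviating; the western merchant loses 3 − (-3) = 6. Product = 2·6 = 12.
12 > 6, so both Copper is risk-dominant. The eastern merchant's payoff there is 4.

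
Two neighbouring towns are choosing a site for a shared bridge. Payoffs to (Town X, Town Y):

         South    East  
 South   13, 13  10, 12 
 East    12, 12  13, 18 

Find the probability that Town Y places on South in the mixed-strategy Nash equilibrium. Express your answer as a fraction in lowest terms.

Town Y's mix q on South must make Town X indifferent between South and East.
Town X's payoff from South: 13q + 10(1−q). From East: 12q + 13(1−q).
Set equal: 1q = 3(1−q) → q = 3/4.

3/4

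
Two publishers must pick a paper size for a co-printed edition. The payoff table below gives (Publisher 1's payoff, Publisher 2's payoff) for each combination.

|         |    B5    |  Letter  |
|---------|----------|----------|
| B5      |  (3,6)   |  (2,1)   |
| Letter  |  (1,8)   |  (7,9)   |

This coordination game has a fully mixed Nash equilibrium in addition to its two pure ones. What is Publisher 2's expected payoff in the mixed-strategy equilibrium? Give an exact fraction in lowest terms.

23/3

Publisher 1 mixes with probability p on B5, chosen so Publisher 2 is indifferent: 6p + 8(1−p) = 1p + 9(1−p) gives p = 1/6.
Publisher 2's expected payoff is 6·1/6 + 8·5/6 = 23/3.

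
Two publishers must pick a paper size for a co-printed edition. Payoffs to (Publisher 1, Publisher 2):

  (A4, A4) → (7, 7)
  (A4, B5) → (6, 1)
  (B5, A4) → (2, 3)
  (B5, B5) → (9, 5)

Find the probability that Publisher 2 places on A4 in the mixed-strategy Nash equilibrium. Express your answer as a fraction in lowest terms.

Publisher 2's mix q on A4 must make Publisher 1 indifferent between A4 and B5.
Publisher 1's payoff from A4: 7q + 6(1−q). From B5: 2q + 9(1−q).
Set equal: 5q = 3(1−q) → q = 3/8.

3/8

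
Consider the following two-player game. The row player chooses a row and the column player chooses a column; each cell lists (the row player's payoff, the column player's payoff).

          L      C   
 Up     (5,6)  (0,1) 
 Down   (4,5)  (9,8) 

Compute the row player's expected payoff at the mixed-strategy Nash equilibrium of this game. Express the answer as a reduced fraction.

9/2

The column player mixes with probability q on L, chosen so the row player is indifferent: 5q + 0(1−q) = 4q + 9(1−q) gives q = 9/10.
The row player's expected payoff (from either row, since indifferent) is 5·9/10 + 0·1/10 = 9/2.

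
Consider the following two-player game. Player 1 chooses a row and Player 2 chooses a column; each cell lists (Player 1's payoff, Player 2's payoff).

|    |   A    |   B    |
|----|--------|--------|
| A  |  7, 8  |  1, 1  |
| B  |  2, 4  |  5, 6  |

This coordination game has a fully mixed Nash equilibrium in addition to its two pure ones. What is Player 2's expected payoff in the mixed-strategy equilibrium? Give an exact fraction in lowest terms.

Player 1 mixes with probability p on A, chosen so Player 2 is indifferent: 8p + 4(1−p) = 1p + 6(1−p) gives p = 2/9.
Player 2's expected payoff is 8·2/9 + 4·7/9 = 44/9.

44/9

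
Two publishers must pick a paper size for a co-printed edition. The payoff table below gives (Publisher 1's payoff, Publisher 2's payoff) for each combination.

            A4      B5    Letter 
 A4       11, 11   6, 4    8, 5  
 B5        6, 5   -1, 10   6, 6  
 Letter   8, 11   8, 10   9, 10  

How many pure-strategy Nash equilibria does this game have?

1

Both A4: Publisher 1 gets 11 (best alternative 8); Publisher 2 gets 11 (best alternative 5). Neither deviates — NE.
Both B5 is not a NE: Publisher 1 would switch to Letter (8 > -1).
No other cell survives both best-response checks, so there is 1 pure NE.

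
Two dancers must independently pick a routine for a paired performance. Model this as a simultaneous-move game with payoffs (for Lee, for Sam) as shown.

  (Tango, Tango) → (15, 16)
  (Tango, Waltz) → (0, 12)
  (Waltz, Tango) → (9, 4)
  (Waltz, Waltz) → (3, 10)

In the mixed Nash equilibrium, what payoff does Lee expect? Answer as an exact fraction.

5

Sam mixes with probability q on Tango, chosen so Lee is indifferent: 15q + 0(1−q) = 9q + 3(1−q) gives q = 1/3.
Lee's expected payoff (from either row, since indifferent) is 15·1/3 + 0·2/3 = 5.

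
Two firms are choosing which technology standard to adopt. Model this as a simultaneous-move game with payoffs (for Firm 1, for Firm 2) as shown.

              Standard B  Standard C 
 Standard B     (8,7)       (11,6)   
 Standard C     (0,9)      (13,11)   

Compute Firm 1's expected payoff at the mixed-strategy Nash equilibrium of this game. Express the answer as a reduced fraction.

52/5

Firm 2 mixes with probability q on Standard B, chosen so Firm 1 is indifferent: 8q + 11(1−q) = 0q + 13(1−q) gives q = 1/5.
Firm 1's expected payoff (from either row, since indifferent) is 8·1/5 + 11·4/5 = 52/5.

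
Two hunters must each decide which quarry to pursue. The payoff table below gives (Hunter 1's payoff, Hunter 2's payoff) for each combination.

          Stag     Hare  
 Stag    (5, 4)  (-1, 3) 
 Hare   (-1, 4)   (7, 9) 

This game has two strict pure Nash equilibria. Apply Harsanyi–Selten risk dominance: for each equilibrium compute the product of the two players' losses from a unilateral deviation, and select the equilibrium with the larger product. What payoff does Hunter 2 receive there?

At both Stag: Hunter 1 loses 5 − (-1) = 6 by deviating; Hunter 2 loses 4 − 3 = 1. Product = 6·1 = 6.
At both Hare: Hunter 1 loses 7 − (-1) = 8 by deviating; Hunter 2 loses 9 − 4 = 5. Product = 8·5 = 40.
40 > 6, so both Hare is risk-dominant. Hunter 2's payoff there is 9.

9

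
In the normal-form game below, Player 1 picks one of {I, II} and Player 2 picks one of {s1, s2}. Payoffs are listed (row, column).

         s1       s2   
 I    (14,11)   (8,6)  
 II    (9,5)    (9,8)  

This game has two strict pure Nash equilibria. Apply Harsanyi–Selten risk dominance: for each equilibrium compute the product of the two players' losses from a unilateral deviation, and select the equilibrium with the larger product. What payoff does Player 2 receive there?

11

At (I, s1): Player 1 loses 14 − 9 = 5 by deviating; Player 2 loses 11 − 6 = 5. Product = 5·5 = 25.
At (II, s2): Player 1 loses 9 − 8 = 1 by deviating; Player 2 loses 8 − 5 = 3. Product = 1·3 = 3.
25 > 3, so (I, s1) is risk-dominant. Player 2's payoff there is 11.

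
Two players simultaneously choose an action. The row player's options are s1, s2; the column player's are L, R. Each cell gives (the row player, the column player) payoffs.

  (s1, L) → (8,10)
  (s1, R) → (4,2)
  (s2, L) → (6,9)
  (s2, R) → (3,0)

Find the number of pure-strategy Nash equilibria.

1

(s1, L): the row player gets 8 (best alternative 6); the column player gets 10 (best alternative 2). Neither deviates — NE.
(s2, R) is not a NE: the row player would switch to s1 (4 > 3).
No other cell survives both best-response checks, so there is 1 pure NE.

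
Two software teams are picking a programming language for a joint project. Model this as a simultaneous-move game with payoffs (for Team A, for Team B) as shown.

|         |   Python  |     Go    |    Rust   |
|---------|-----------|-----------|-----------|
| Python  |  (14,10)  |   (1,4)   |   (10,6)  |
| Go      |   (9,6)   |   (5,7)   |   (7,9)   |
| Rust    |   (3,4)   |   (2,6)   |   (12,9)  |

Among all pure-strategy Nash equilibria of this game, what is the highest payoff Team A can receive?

Both Python is a pure NE (Team A: 14 ≥ 9; Team B: 10 ≥ 6). Team A gets 14.
Both Rust is a pure NE (Team A: 12 ≥ 10; Team B: 9 ≥ 6). Team A gets 12.
Every other cell has a profitable deviation for at least one player. Highest of {14, 12} is 14.

14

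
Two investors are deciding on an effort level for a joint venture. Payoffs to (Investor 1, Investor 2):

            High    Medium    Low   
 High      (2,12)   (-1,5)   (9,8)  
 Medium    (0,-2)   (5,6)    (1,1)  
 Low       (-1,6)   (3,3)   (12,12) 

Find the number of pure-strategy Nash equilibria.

3

Both High: Investor 1 gets 2 (best alternative 0); Investor 2 gets 12 (best alternative 8). Neither deviates — NE.
Both Medium: Investor 1 gets 5 (best alternative 3); Investor 2 gets 6 (best alternative 1). Neither deviates — NE.
Both Low: Investor 1 gets 12 (best alternative 9); Investor 2 gets 12 (best alternative 6). Neither deviates — NE.
(Medium, High) is not a NE: Investor 1 would switch to High (2 > 0).
No other cell survives both best-response checks, so there are 3 pure NE.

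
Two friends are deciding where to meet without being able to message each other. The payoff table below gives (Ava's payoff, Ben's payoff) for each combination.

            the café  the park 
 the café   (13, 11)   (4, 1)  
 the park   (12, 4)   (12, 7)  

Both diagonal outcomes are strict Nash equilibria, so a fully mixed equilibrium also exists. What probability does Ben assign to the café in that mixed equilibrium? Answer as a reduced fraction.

Ben's mix q on the café must make Ava indifferent between the café and the park.
Ava's payoff from the café: 13q + 4(1−q). From the park: 12q + 12(1−q).
Set equal: 1q = 8(1−q) → q = 8/9.

8/9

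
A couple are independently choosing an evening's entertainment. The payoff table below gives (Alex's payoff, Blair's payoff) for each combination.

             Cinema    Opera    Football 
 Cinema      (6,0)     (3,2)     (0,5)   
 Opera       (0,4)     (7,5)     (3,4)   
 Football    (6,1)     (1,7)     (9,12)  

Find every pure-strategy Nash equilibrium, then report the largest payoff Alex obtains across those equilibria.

9

Both Opera is a pure NE (Alex: 7 ≥ 3; Blair: 5 ≥ 4). Alex gets 7.
Both Football is a pure NE (Alex: 9 ≥ 3; Blair: 12 ≥ 7). Alex gets 9.
Every other cell has a profitable deviation for at least one player. Highest of {7, 9} is 9.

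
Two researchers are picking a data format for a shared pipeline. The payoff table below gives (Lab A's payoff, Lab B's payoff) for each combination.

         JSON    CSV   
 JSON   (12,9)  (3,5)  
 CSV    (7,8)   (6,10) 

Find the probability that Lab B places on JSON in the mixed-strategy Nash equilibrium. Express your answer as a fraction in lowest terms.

3/8

Lab B's mix q on JSON must make Lab A indifferent between JSON and CSV.
Lab A's payoff from JSON: 12q + 3(1−q). From CSV: 7q + 6(1−q).
Set equal: 5q = 3(1−q) → q = 3/8.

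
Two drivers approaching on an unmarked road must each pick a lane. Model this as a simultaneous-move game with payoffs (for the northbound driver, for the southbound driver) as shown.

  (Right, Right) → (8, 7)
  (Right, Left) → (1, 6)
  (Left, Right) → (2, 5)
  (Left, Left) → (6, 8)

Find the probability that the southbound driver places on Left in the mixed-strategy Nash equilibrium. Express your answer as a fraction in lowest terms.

The southbound driver's mix q on Right must make the northbound driver indifferent between Right and Left.
The northbound driver's payoff from Right: 8q + 1(1−q). From Left: 2q + 6(1−q).
Set equal: 6q = 5(1−q) → q = 5/11.
Probability on Left is 1 − 5/11 = 6/11.

6/11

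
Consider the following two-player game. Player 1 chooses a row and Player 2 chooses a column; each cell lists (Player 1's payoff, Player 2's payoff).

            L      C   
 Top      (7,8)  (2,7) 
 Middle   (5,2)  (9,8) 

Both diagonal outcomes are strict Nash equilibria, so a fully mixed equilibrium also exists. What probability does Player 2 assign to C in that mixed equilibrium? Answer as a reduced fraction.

Player 2's mix q on L must make Player 1 indifferent between Top and Middle.
Player 1's payoff from Top: 7q + 2(1−q). From Middle: 5q + 9(1−q).
Set equal: 2q = 7(1−q) → q = 7/9.
Probability on C is 1 − 7/9 = 2/9.

2/9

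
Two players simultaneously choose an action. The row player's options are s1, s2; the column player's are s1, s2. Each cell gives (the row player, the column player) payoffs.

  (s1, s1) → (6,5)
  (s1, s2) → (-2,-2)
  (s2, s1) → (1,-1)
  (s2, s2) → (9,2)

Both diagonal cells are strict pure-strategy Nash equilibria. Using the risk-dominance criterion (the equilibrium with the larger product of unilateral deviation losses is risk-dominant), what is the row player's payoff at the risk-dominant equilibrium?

6

At both s1: the row player loses 6 − 1 = 5 by deviating; the column player loses 5 − (-2) = 7. Product = 5·7 = 35.
At both s2: the row player loses 9 − (-2) = 11 by deviating; the column player loses 2 − (-1) = 3. Product = 11·3 = 33.
35 > 33, so both s1 is risk-dominant. The row player's payoff there is 6.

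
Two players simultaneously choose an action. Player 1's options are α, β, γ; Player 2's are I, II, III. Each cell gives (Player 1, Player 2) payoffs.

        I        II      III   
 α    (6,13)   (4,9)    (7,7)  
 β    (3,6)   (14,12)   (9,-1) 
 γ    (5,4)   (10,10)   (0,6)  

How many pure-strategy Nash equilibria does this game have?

(α, I): Player 1 gets 6 (best alternative 5); Player 2 gets 13 (best alternative 9). Neither deviates — NE.
(β, II): Player 1 gets 14 (best alternative 10); Player 2 gets 12 (best alternative 6). Neither deviates — NE.
(γ, III) is not a NE: Player 1 would switch to β (9 > 0).
No other cell survives both best-response checks, so there are 2 pure NE.

2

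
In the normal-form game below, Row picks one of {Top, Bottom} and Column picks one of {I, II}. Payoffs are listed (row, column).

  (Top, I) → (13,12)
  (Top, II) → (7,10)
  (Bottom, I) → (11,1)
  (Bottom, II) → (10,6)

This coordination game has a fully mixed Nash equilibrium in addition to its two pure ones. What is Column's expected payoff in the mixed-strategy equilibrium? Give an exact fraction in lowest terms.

Row mixes with probability p on Top, chosen so Column is indifferent: 12p + 1(1−p) = 10p + 6(1−p) gives p = 5/7.
Column's expected payoff is 12·5/7 + 1·2/7 = 62/7.

62/7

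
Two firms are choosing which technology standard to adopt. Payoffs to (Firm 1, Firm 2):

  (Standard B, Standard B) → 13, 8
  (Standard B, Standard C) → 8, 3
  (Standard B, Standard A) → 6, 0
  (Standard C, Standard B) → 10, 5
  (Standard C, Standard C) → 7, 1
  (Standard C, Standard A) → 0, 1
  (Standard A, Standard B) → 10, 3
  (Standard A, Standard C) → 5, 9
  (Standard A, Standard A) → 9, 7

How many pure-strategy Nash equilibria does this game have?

1

Both Standard B: Firm 1 gets 13 (best alternative 10); Firm 2 gets 8 (best alternative 3). Neither deviates — NE.
Both Standard C is not a NE: Firm 1 would switch to Standard B (8 > 7).
No other cell survives both best-response checks, so there is 1 pure NE.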